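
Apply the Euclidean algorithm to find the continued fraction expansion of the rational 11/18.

[0; 1, 1, 1, 1, 3]

Run the Euclidean algorithm on 11 and 18; the successive quotients are the partial quotients a_0, a_1, ... (each step inverts the fractional part left over by the previous one):
  11 = 0*18 + 11, so a_0 = 0.
  18 = 1*11 + 7, so a_1 = 1.
  11 = 1*7 + 4, so a_2 = 1.
  7 = 1*4 + 3, so a_3 = 1.
  4 = 1*3 + 1, so a_4 = 1.
  3 = 3*1 + 0, so a_5 = 3.
The remainder reaches 0 after 6 divisions, so the expansion has 6 partial quotients, read off in order.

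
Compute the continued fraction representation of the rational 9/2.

Run the Euclidean algorithm on 9 and 2; the successive quotients are the partial quotients a_0, a_1, ... (each step inverts the fractional part left over by the previous one):
  9 = 4*2 + 1, so a_0 = 4.
  2 = 2*1 + 0, so a_1 = 2.
The remainder reaches 0 after 2 divisions, so the expansion has 2 partial quotients, read off in order.

[4; 2]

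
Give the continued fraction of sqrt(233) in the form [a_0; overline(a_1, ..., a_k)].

[15; overline(3, 1, 3, 1, 1, 1, 1, 3, 1, 3, 30)]

Write x_i = (sqrt(233) + m_i)/d_i with (m_0, d_0) = (0, 1). a_0 = floor(sqrt(233)) = 15, since 15^2 = 225 <= 233 < 256 = 16^2.
Iterate m_{i+1} = d_i*a_i - m_i, d_{i+1} = (233 - m_{i+1}^2)/d_i, a_{i+1} = floor((a_0 + m_{i+1})/d_{i+1}):
  m_1 = 1*15 - 0 = 15, d_1 = (233 - 15^2)/1 = 8/1 = 8, a_1 = floor((15 + 15)/8) = 3.
  m_2 = 8*3 - 15 = 9, d_2 = (233 - 9^2)/8 = 152/8 = 19, a_2 = floor((15 + 9)/19) = 1.
  m_3 = 19*1 - 9 = 10, d_3 = (233 - 10^2)/19 = 133/19 = 7, a_3 = floor((15 + 10)/7) = 3.
  m_4 = 7*3 - 10 = 11, d_4 = (233 - 11^2)/7 = 112/7 = 16, a_4 = floor((15 + 11)/16) = 1.
  m_5 = 16*1 - 11 = 5, d_5 = (233 - 5^2)/16 = 208/16 = 13, a_5 = floor((15 + 5)/13) = 1.
  m_6 = 13*1 - 5 = 8, d_6 = (233 - 8^2)/13 = 169/13 = 13, a_6 = floor((15 + 8)/13) = 1.
  m_7 = 13*1 - 8 = 5, d_7 = (233 - 5^2)/13 = 208/13 = 16, a_7 = floor((15 + 5)/16) = 1.
  m_8 = 16*1 - 5 = 11, d_8 = (233 - 11^2)/16 = 112/16 = 7, a_8 = floor((15 + 11)/7) = 3.
  m_9 = 7*3 - 11 = 10, d_9 = (233 - 10^2)/7 = 133/7 = 19, a_9 = floor((15 + 10)/19) = 1.
  m_10 = 19*1 - 10 = 9, d_10 = (233 - 9^2)/19 = 152/19 = 8, a_10 = floor((15 + 9)/8) = 3.
  m_11 = 8*3 - 9 = 15, d_11 = (233 - 15^2)/8 = 8/8 = 1, a_11 = floor((15 + 15)/1) = 30.
  m_12 = 1*30 - 15 = 15, d_12 = (233 - 15^2)/1 = 8/1 = 8: (m_12, d_12) = (m_1, d_1) = (15, 8), so from here the quotients repeat a_1, ..., a_11; the period length is 11.
Hence the expansion of sqrt(233) is a_0 = 15 followed by the repeating block 3, 1, 3, 1, 1, 1, 1, 3, 1, 3, 30 (period 11).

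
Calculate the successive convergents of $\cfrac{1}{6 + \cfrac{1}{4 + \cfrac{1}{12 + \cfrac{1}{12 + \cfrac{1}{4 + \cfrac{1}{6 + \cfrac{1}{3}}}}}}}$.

0/1, 1/6, 4/25, 49/306, 592/3697, 2417/15094, 15094/94261, 47699/297877

Using the convergent recurrence p_i = a_i*p_{i-1} + p_{i-2}, q_i = a_i*q_{i-1} + q_{i-2} with p_{-2}=0, p_{-1}=1, q_{-2}=1, q_{-1}=0:
  i=0: a_0=0, p_0 = 0*1 + 0 = 0, q_0 = 0*0 + 1 = 1.
  i=1: a_1=6, p_1 = 6*0 + 1 = 1, q_1 = 6*1 + 0 = 6.
  i=2: a_2=4, p_2 = 4*1 + 0 = 4, q_2 = 4*6 + 1 = 25.
  i=3: a_3=12, p_3 = 12*4 + 1 = 49, q_3 = 12*25 + 6 = 306.
  i=4: a_4=12, p_4 = 12*49 + 4 = 592, q_4 = 12*306 + 25 = 3697.
  i=5: a_5=4, p_5 = 4*592 + 49 = 2417, q_5 = 4*3697 + 306 = 15094.
  i=6: a_6=6, p_6 = 6*2417 + 592 = 15094, q_6 = 6*15094 + 3697 = 94261.
  i=7: a_7=3, p_7 = 3*15094 + 2417 = 47699, q_7 = 3*94261 + 15094 = 297877.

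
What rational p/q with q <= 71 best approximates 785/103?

Expand x = 785/103 as a continued fraction with the Euclidean algorithm:
  785 = 7*103 + 64, so a_0 = 7.
  103 = 1*64 + 39, so a_1 = 1.
  64 = 1*39 + 25, so a_2 = 1.
  39 = 1*25 + 14, so a_3 = 1.
  25 = 1*14 + 11, so a_4 = 1.
  14 = 1*11 + 3, so a_5 = 1.
  11 = 3*3 + 2, so a_6 = 3.
  3 = 1*2 + 1, so a_7 = 1.
  2 = 2*1 + 0, so a_8 = 2.
so x = [7; 1, 1, 1, 1, 1, 3, 1, 2].
Convergents (p_i = a_i*p_{i-1} + p_{i-2}, q_i = a_i*q_{i-1} + q_{i-2} with p_{-2}=0, p_{-1}=1, q_{-2}=1, q_{-1}=0), until the denominator exceeds 71:
  i=0: a_0=7, p_0 = 7*1 + 0 = 7, q_0 = 7*0 + 1 = 1.
  i=1: a_1=1, p_1 = 1*7 + 1 = 8, q_1 = 1*1 + 0 = 1.
  i=2: a_2=1, p_2 = 1*8 + 7 = 15, q_2 = 1*1 + 1 = 2.
  i=3: a_3=1, p_3 = 1*15 + 8 = 23, q_3 = 1*2 + 1 = 3.
  i=4: a_4=1, p_4 = 1*23 + 15 = 38, q_4 = 1*3 + 2 = 5.
  i=5: a_5=1, p_5 = 1*38 + 23 = 61, q_5 = 1*5 + 3 = 8.
  i=6: a_6=3, p_6 = 3*61 + 38 = 221, q_6 = 3*8 + 5 = 29.
  i=7: a_7=1, p_7 = 1*221 + 61 = 282, q_7 = 1*29 + 8 = 37.
  i=8: a_8=2, p_8 = 2*282 + 221 = 785, q_8 = 2*37 + 29 = 103.
q_8 = 103 > 71, so the last convergent with denominator <= 71 is p_7/q_7 = 282/37.
The closest fraction with denominator <= 71 is either p_7/q_7 or the intermediate fraction (k*p_7 + p_6)/(k*q_7 + q_6) with the largest k >= 1 whose denominator stays <= 71; these approach x as k grows, and every other convergent or intermediate fraction in range is farther away.
Largest k: floor((71 - q_6)/q_7) = floor((71 - 29)/37) = 1.
That gives (1*282 + 221)/(1*37 + 29) = 503/66.
Compare the errors: |x - 282/37| = |785*37 - 282*103|/(103*37) = 1/3811, and |x - 503/66| = |785*66 - 503*103|/(103*66) = 1/6798.
Cross-multiplying, 1*3811 = 3811 < 6798 = 1*6798, so 1/6798 is smaller: the intermediate fraction 503/66 is closer to x than 282/37.

503/66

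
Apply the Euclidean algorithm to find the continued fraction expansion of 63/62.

[1; 62]

Run the Euclidean algorithm on 63 and 62; the successive quotients are the partial quotients a_0, a_1, ... (each step inverts the fractional part left over by the previous one):
  63 = 1*62 + 1, so a_0 = 1.
  62 = 62*1 + 0, so a_1 = 62.
The remainder reaches 0 after 2 divisions, so the expansion has 2 partial quotients, read off in order.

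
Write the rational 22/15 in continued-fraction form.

[1; 2, 7]

Run the Euclidean algorithm on 22 and 15; the successive quotients are the partial quotients a_0, a_1, ... (each step inverts the fractional part left over by the previous one):
  22 = 1*15 + 7, so a_0 = 1.
  15 = 2*7 + 1, so a_1 = 2.
  7 = 7*1 + 0, so a_2 = 7.
The remainder reaches 0 after 3 divisions, so the expansion has 3 partial quotients, read off in order.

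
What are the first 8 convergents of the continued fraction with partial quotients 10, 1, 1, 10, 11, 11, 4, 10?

10/1, 11/1, 21/2, 221/21, 2452/233, 27193/2584, 111224/10569, 1139433/108274

Using the convergent recurrence p_i = a_i*p_{i-1} + p_{i-2}, q_i = a_i*q_{i-1} + q_{i-2} with p_{-2}=0, p_{-1}=1, q_{-2}=1, q_{-1}=0:
  i=0: a_0=10, p_0 = 10*1 + 0 = 10, q_0 = 10*0 + 1 = 1.
  i=1: a_1=1, p_1 = 1*10 + 1 = 11, q_1 = 1*1 + 0 = 1.
  i=2: a_2=1, p_2 = 1*11 + 10 = 21, q_2 = 1*1 + 1 = 2.
  i=3: a_3=10, p_3 = 10*21 + 11 = 221, q_3 = 10*2 + 1 = 21.
  i=4: a_4=11, p_4 = 11*221 + 21 = 2452, q_4 = 11*21 + 2 = 233.
  i=5: a_5=11, p_5 = 11*2452 + 221 = 27193, q_5 = 11*233 + 21 = 2584.
  i=6: a_6=4, p_6 = 4*27193 + 2452 = 111224, q_6 = 4*2584 + 233 = 10569.
  i=7: a_7=10, p_7 = 10*111224 + 27193 = 1139433, q_7 = 10*10569 + 2584 = 108274.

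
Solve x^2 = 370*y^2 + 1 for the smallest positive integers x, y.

(x, y) = (213859, 11118)

First expand sqrt(370) as a continued fraction. With x_i = (sqrt(370) + m_i)/d_i and (m_0, d_0) = (0, 1): a_0 = floor(sqrt(370)) = 19, since 19^2 = 361 <= 370 < 400 = 20^2.
Iterate m_{i+1} = d_i*a_i - m_i, d_{i+1} = (370 - m_{i+1}^2)/d_i, a_{i+1} = floor((a_0 + m_{i+1})/d_{i+1}):
  m_1 = 1*19 - 0 = 19, d_1 = (370 - 19^2)/1 = 9/1 = 9, a_1 = floor((19 + 19)/9) = 4.
  m_2 = 9*4 - 19 = 17, d_2 = (370 - 17^2)/9 = 81/9 = 9, a_2 = floor((19 + 17)/9) = 4.
  m_3 = 9*4 - 17 = 19, d_3 = (370 - 19^2)/9 = 9/9 = 1, a_3 = floor((19 + 19)/1) = 38.
  m_4 = 1*38 - 19 = 19, d_4 = (370 - 19^2)/1 = 9/1 = 9: (m_4, d_4) = (m_1, d_1) = (19, 9), so from here the quotients repeat a_1, ..., a_3; the period length is 3.
So sqrt(370) = [19; (4, 4, 38)] with period length k = 3.
k is odd, so (p_{k-1}, q_{k-1}) only solves x^2 - 370y^2 = -1 and the fundamental solution of x^2 - 370y^2 = 1 is (p_{2k-1}, q_{2k-1}) = (p_5, q_5); compute convergents through index 5, running through the period twice.
Convergents (p_i = a_i*p_{i-1} + p_{i-2}, q_i = a_i*q_{i-1} + q_{i-2} with p_{-2}=0, p_{-1}=1, q_{-2}=1, q_{-1}=0):
  i=0: a_0=19, p_0 = 19*1 + 0 = 19, q_0 = 19*0 + 1 = 1.
  i=1: a_1=4, p_1 = 4*19 + 1 = 77, q_1 = 4*1 + 0 = 4.
  i=2: a_2=4, p_2 = 4*77 + 19 = 327, q_2 = 4*4 + 1 = 17.
  i=3: a_3=38, p_3 = 38*327 + 77 = 12503, q_3 = 38*17 + 4 = 650.
  i=4: a_4=4, p_4 = 4*12503 + 327 = 50339, q_4 = 4*650 + 17 = 2617.
  i=5: a_5=4, p_5 = 4*50339 + 12503 = 213859, q_5 = 4*2617 + 650 = 11118.
Indeed p_2^2 - 370*q_2^2 = 106929 - 106930 = -1, not +1.
Check: 213859^2 - 370*11118^2 = 45735671881 - 45735671880 = 1, so (x, y) = (213859, 11118) solves the equation, and by the theorem it is the least positive solution.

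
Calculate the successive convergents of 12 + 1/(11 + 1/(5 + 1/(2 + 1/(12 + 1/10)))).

Using the convergent recurrence p_i = a_i*p_{i-1} + p_{i-2}, q_i = a_i*q_{i-1} + q_{i-2} with p_{-2}=0, p_{-1}=1, q_{-2}=1, q_{-1}=0:
  i=0: a_0=12, p_0 = 12*1 + 0 = 12, q_0 = 12*0 + 1 = 1.
  i=1: a_1=11, p_1 = 11*12 + 1 = 133, q_1 = 11*1 + 0 = 11.
  i=2: a_2=5, p_2 = 5*133 + 12 = 677, q_2 = 5*11 + 1 = 56.
  i=3: a_3=2, p_3 = 2*677 + 133 = 1487, q_3 = 2*56 + 11 = 123.
  i=4: a_4=12, p_4 = 12*1487 + 677 = 18521, q_4 = 12*123 + 56 = 1532.
  i=5: a_5=10, p_5 = 10*18521 + 1487 = 186697, q_5 = 10*1532 + 123 = 15443.

12/1, 133/11, 677/56, 1487/123, 18521/1532, 186697/15443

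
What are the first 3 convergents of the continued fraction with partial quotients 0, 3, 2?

0/1, 1/3, 2/7

Using the convergent recurrence p_i = a_i*p_{i-1} + p_{i-2}, q_i = a_i*q_{i-1} + q_{i-2} with p_{-2}=0, p_{-1}=1, q_{-2}=1, q_{-1}=0:
  i=0: a_0=0, p_0 = 0*1 + 0 = 0, q_0 = 0*0 + 1 = 1.
  i=1: a_1=3, p_1 = 3*0 + 1 = 1, q_1 = 3*1 + 0 = 3.
  i=2: a_2=2, p_2 = 2*1 + 0 = 2, q_2 = 2*3 + 1 = 7.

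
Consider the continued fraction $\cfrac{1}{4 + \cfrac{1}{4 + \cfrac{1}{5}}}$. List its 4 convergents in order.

0/1, 1/4, 4/17, 21/89

Using the convergent recurrence p_i = a_i*p_{i-1} + p_{i-2}, q_i = a_i*q_{i-1} + q_{i-2} with p_{-2}=0, p_{-1}=1, q_{-2}=1, q_{-1}=0:
  i=0: a_0=0, p_0 = 0*1 + 0 = 0, q_0 = 0*0 + 1 = 1.
  i=1: a_1=4, p_1 = 4*0 + 1 = 1, q_1 = 4*1 + 0 = 4.
  i=2: a_2=4, p_2 = 4*1 + 0 = 4, q_2 = 4*4 + 1 = 17.
  i=3: a_3=5, p_3 = 5*4 + 1 = 21, q_3 = 5*17 + 4 = 89.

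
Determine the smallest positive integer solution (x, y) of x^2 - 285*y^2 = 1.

(x, y) = (2431, 144)

First expand sqrt(285) as a continued fraction. With x_i = (sqrt(285) + m_i)/d_i and (m_0, d_0) = (0, 1): a_0 = floor(sqrt(285)) = 16, since 16^2 = 256 <= 285 < 289 = 17^2.
Iterate m_{i+1} = d_i*a_i - m_i, d_{i+1} = (285 - m_{i+1}^2)/d_i, a_{i+1} = floor((a_0 + m_{i+1})/d_{i+1}):
  m_1 = 1*16 - 0 = 16, d_1 = (285 - 16^2)/1 = 29/1 = 29, a_1 = floor((16 + 16)/29) = 1.
  m_2 = 29*1 - 16 = 13, d_2 = (285 - 13^2)/29 = 116/29 = 4, a_2 = floor((16 + 13)/4) = 7.
  m_3 = 4*7 - 13 = 15, d_3 = (285 - 15^2)/4 = 60/4 = 15, a_3 = floor((16 + 15)/15) = 2.
  m_4 = 15*2 - 15 = 15, d_4 = (285 - 15^2)/15 = 60/15 = 4, a_4 = floor((16 + 15)/4) = 7.
  m_5 = 4*7 - 15 = 13, d_5 = (285 - 13^2)/4 = 116/4 = 29, a_5 = floor((16 + 13)/29) = 1.
  m_6 = 29*1 - 13 = 16, d_6 = (285 - 16^2)/29 = 29/29 = 1, a_6 = floor((16 + 16)/1) = 32.
  m_7 = 1*32 - 16 = 16, d_7 = (285 - 16^2)/1 = 29/1 = 29: (m_7, d_7) = (m_1, d_1) = (16, 29), so from here the quotients repeat a_1, ..., a_6; the period length is 6.
So sqrt(285) = [16; (1, 7, 2, 7, 1, 32)] with period length k = 6.
k is even, so the fundamental solution of x^2 - 285y^2 = 1 is (p_{k-1}, q_{k-1}) = (p_5, q_5); compute convergents through index 5.
Convergents (p_i = a_i*p_{i-1} + p_{i-2}, q_i = a_i*q_{i-1} + q_{i-2} with p_{-2}=0, p_{-1}=1, q_{-2}=1, q_{-1}=0):
  i=0: a_0=16, p_0 = 16*1 + 0 = 16, q_0 = 16*0 + 1 = 1.
  i=1: a_1=1, p_1 = 1*16 + 1 = 17, q_1 = 1*1 + 0 = 1.
  i=2: a_2=7, p_2 = 7*17 + 16 = 135, q_2 = 7*1 + 1 = 8.
  i=3: a_3=2, p_3 = 2*135 + 17 = 287, q_3 = 2*8 + 1 = 17.
  i=4: a_4=7, p_4 = 7*287 + 135 = 2144, q_4 = 7*17 + 8 = 127.
  i=5: a_5=1, p_5 = 1*2144 + 287 = 2431, q_5 = 1*127 + 17 = 144.
Check: 2431^2 - 285*144^2 = 5909761 - 5909760 = 1, so (x, y) = (2431, 144) solves the equation, and by the theorem it is the least positive solution.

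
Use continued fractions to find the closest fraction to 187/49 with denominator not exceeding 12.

Expand x = 187/49 as a continued fraction with the Euclidean algorithm:
  187 = 3*49 + 40, so a_0 = 3.
  49 = 1*40 + 9, so a_1 = 1.
  40 = 4*9 + 4, so a_2 = 4.
  9 = 2*4 + 1, so a_3 = 2.
  4 = 4*1 + 0, so a_4 = 4.
so x = [3; 1, 4, 2, 4].
Convergents (p_i = a_i*p_{i-1} + p_{i-2}, q_i = a_i*q_{i-1} + q_{i-2} with p_{-2}=0, p_{-1}=1, q_{-2}=1, q_{-1}=0), until the denominator exceeds 12:
  i=0: a_0=3, p_0 = 3*1 + 0 = 3, q_0 = 3*0 + 1 = 1.
  i=1: a_1=1, p_1 = 1*3 + 1 = 4, q_1 = 1*1 + 0 = 1.
  i=2: a_2=4, p_2 = 4*4 + 3 = 19, q_2 = 4*1 + 1 = 5.
  i=3: a_3=2, p_3 = 2*19 + 4 = 42, q_3 = 2*5 + 1 = 11.
  i=4: a_4=4, p_4 = 4*42 + 19 = 187, q_4 = 4*11 + 5 = 49.
q_4 = 49 > 12, so the last convergent with denominator <= 12 is p_3/q_3 = 42/11.
The closest fraction with denominator <= 12 is either p_3/q_3 or the intermediate fraction (k*p_3 + p_2)/(k*q_3 + q_2) with the largest k >= 1 whose denominator stays <= 12; these approach x as k grows, and every other convergent or intermediate fraction in range is farther away.
Largest k: floor((12 - q_2)/q_3) = floor((12 - 5)/11) = 0.
Since k = 0, no intermediate fraction beyond p_3/q_3 has denominator <= 12, so the convergent 42/11 is the closest (its error is |187*11 - 42*49|/(49*11) = 1/539).

42/11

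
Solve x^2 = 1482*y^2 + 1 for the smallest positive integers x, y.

(x, y) = (77, 2)

First expand sqrt(1482) as a continued fraction. With x_i = (sqrt(1482) + m_i)/d_i and (m_0, d_0) = (0, 1): a_0 = floor(sqrt(1482)) = 38, since 38^2 = 1444 <= 1482 < 1521 = 39^2.
Iterate m_{i+1} = d_i*a_i - m_i, d_{i+1} = (1482 - m_{i+1}^2)/d_i, a_{i+1} = floor((a_0 + m_{i+1})/d_{i+1}):
  m_1 = 1*38 - 0 = 38, d_1 = (1482 - 38^2)/1 = 38/1 = 38, a_1 = floor((38 + 38)/38) = 2.
  m_2 = 38*2 - 38 = 38, d_2 = (1482 - 38^2)/38 = 38/38 = 1, a_2 = floor((38 + 38)/1) = 76.
  m_3 = 1*76 - 38 = 38, d_3 = (1482 - 38^2)/1 = 38/1 = 38: (m_3, d_3) = (m_1, d_1) = (38, 38), so from here the quotients repeat a_1, a_2; the period length is 2.
So sqrt(1482) = [38; (2, 76)] with period length k = 2.
k is even, so the fundamental solution of x^2 - 1482y^2 = 1 is (p_{k-1}, q_{k-1}) = (p_1, q_1); compute convergents through index 1.
Convergents (p_i = a_i*p_{i-1} + p_{i-2}, q_i = a_i*q_{i-1} + q_{i-2} with p_{-2}=0, p_{-1}=1, q_{-2}=1, q_{-1}=0):
  i=0: a_0=38, p_0 = 38*1 + 0 = 38, q_0 = 38*0 + 1 = 1.
  i=1: a_1=2, p_1 = 2*38 + 1 = 77, q_1 = 2*1 + 0 = 2.
Check: 77^2 - 1482*2^2 = 5929 - 5928 = 1, so (x, y) = (77, 2) solves the equation, and by the theorem it is the least positive solution.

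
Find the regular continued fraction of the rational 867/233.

Run the Euclidean algorithm on 867 and 233; the successive quotients are the partial quotients a_0, a_1, ... (each step inverts the fractional part left over by the previous one):
  867 = 3*233 + 168, so a_0 = 3.
  233 = 1*168 + 65, so a_1 = 1.
  168 = 2*65 + 38, so a_2 = 2.
  65 = 1*38 + 27, so a_3 = 1.
  38 = 1*27 + 11, so a_4 = 1.
  27 = 2*11 + 5, so a_5 = 2.
  11 = 2*5 + 1, so a_6 = 2.
  5 = 5*1 + 0, so a_7 = 5.
The remainder reaches 0 after 8 divisions, so the expansion has 8 partial quotients, read off in order.

[3; 1, 2, 1, 1, 2, 2, 5]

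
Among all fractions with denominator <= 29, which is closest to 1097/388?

Expand x = 1097/388 as a continued fraction with the Euclidean algorithm:
  1097 = 2*388 + 321, so a_0 = 2.
  388 = 1*321 + 67, so a_1 = 1.
  321 = 4*67 + 53, so a_2 = 4.
  67 = 1*53 + 14, so a_3 = 1.
  53 = 3*14 + 11, so a_4 = 3.
  14 = 1*11 + 3, so a_5 = 1.
  11 = 3*3 + 2, so a_6 = 3.
  3 = 1*2 + 1, so a_7 = 1.
  2 = 2*1 + 0, so a_8 = 2.
so x = [2; 1, 4, 1, 3, 1, 3, 1, 2].
Convergents (p_i = a_i*p_{i-1} + p_{i-2}, q_i = a_i*q_{i-1} + q_{i-2} with p_{-2}=0, p_{-1}=1, q_{-2}=1, q_{-1}=0), until the denominator exceeds 29:
  i=0: a_0=2, p_0 = 2*1 + 0 = 2, q_0 = 2*0 + 1 = 1.
  i=1: a_1=1, p_1 = 1*2 + 1 = 3, q_1 = 1*1 + 0 = 1.
  i=2: a_2=4, p_2 = 4*3 + 2 = 14, q_2 = 4*1 + 1 = 5.
  i=3: a_3=1, p_3 = 1*14 + 3 = 17, q_3 = 1*5 + 1 = 6.
  i=4: a_4=3, p_4 = 3*17 + 14 = 65, q_4 = 3*6 + 5 = 23.
  i=5: a_5=1, p_5 = 1*65 + 17 = 82, q_5 = 1*23 + 6 = 29.
  i=6: a_6=3, p_6 = 3*82 + 65 = 311, q_6 = 3*29 + 23 = 110.
q_6 = 110 > 29, so the last convergent with denominator <= 29 is p_5/q_5 = 82/29.
The closest fraction with denominator <= 29 is either p_5/q_5 or the intermediate fraction (k*p_5 + p_4)/(k*q_5 + q_4) with the largest k >= 1 whose denominator stays <= 29; these approach x as k grows, and every other convergent or intermediate fraction in range is farther away.
Largest k: floor((29 - q_4)/q_5) = floor((29 - 23)/29) = 0.
Since k = 0, no intermediate fraction beyond p_5/q_5 has denominator <= 29, so the convergent 82/29 is the closest (its error is |1097*29 - 82*388|/(388*29) = 3/11252).

82/29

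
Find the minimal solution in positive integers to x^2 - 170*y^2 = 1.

First expand sqrt(170) as a continued fraction. With x_i = (sqrt(170) + m_i)/d_i and (m_0, d_0) = (0, 1): a_0 = floor(sqrt(170)) = 13, since 13^2 = 169 <= 170 < 196 = 14^2.
Iterate m_{i+1} = d_i*a_i - m_i, d_{i+1} = (170 - m_{i+1}^2)/d_i, a_{i+1} = floor((a_0 + m_{i+1})/d_{i+1}):
  m_1 = 1*13 - 0 = 13, d_1 = (170 - 13^2)/1 = 1/1 = 1, a_1 = floor((13 + 13)/1) = 26.
  m_2 = 1*26 - 13 = 13, d_2 = (170 - 13^2)/1 = 1/1 = 1: (m_2, d_2) = (m_1, d_1) = (13, 1), so from here the quotient a_1 repeats; the period length is 1.
So sqrt(170) = [13; (26)] with period length k = 1.
k is odd, so (p_{k-1}, q_{k-1}) only solves x^2 - 170y^2 = -1 and the fundamental solution of x^2 - 170y^2 = 1 is (p_{2k-1}, q_{2k-1}) = (p_1, q_1); compute convergents through index 1, running through the period twice.
Convergents (p_i = a_i*p_{i-1} + p_{i-2}, q_i = a_i*q_{i-1} + q_{i-2} with p_{-2}=0, p_{-1}=1, q_{-2}=1, q_{-1}=0):
  i=0: a_0=13, p_0 = 13*1 + 0 = 13, q_0 = 13*0 + 1 = 1.
  i=1: a_1=26, p_1 = 26*13 + 1 = 339, q_1 = 26*1 + 0 = 26.
Indeed p_0^2 - 170*q_0^2 = 169 - 170 = -1, not +1.
Check: 339^2 - 170*26^2 = 114921 - 114920 = 1, so (x, y) = (339, 26) solves the equation, and by the theorem it is the least positive solution.

(x, y) = (339, 26)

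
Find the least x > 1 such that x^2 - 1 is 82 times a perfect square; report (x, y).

First expand sqrt(82) as a continued fraction. With x_i = (sqrt(82) + m_i)/d_i and (m_0, d_0) = (0, 1): a_0 = floor(sqrt(82)) = 9, since 9^2 = 81 <= 82 < 100 = 10^2.
Iterate m_{i+1} = d_i*a_i - m_i, d_{i+1} = (82 - m_{i+1}^2)/d_i, a_{i+1} = floor((a_0 + m_{i+1})/d_{i+1}):
  m_1 = 1*9 - 0 = 9, d_1 = (82 - 9^2)/1 = 1/1 = 1, a_1 = floor((9 + 9)/1) = 18.
  m_2 = 1*18 - 9 = 9, d_2 = (82 - 9^2)/1 = 1/1 = 1: (m_2, d_2) = (m_1, d_1) = (9, 1), so from here the quotient a_1 repeats; the period length is 1.
So sqrt(82) = [9; (18)] with period length k = 1.
k is odd, so (p_{k-1}, q_{k-1}) only solves x^2 - 82y^2 = -1 and the fundamental solution of x^2 - 82y^2 = 1 is (p_{2k-1}, q_{2k-1}) = (p_1, q_1); compute convergents through index 1, running through the period twice.
Convergents (p_i = a_i*p_{i-1} + p_{i-2}, q_i = a_i*q_{i-1} + q_{i-2} with p_{-2}=0, p_{-1}=1, q_{-2}=1, q_{-1}=0):
  i=0: a_0=9, p_0 = 9*1 + 0 = 9, q_0 = 9*0 + 1 = 1.
  i=1: a_1=18, p_1 = 18*9 + 1 = 163, q_1 = 18*1 + 0 = 18.
Indeed p_0^2 - 82*q_0^2 = 81 - 82 = -1, not +1.
Check: 163^2 - 82*18^2 = 26569 - 26568 = 1, so (x, y) = (163, 18) solves the equation, and by the theorem it is the least positive solution.

(x, y) = (163, 18)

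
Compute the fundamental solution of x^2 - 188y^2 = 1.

First expand sqrt(188) as a continued fraction. With x_i = (sqrt(188) + m_i)/d_i and (m_0, d_0) = (0, 1): a_0 = floor(sqrt(188)) = 13, since 13^2 = 169 <= 188 < 196 = 14^2.
Iterate m_{i+1} = d_i*a_i - m_i, d_{i+1} = (188 - m_{i+1}^2)/d_i, a_{i+1} = floor((a_0 + m_{i+1})/d_{i+1}):
  m_1 = 1*13 - 0 = 13, d_1 = (188 - 13^2)/1 = 19/1 = 19, a_1 = floor((13 + 13)/19) = 1.
  m_2 = 19*1 - 13 = 6, d_2 = (188 - 6^2)/19 = 152/19 = 8, a_2 = floor((13 + 6)/8) = 2.
  m_3 = 8*2 - 6 = 10, d_3 = (188 - 10^2)/8 = 88/8 = 11, a_3 = floor((13 + 10)/11) = 2.
  m_4 = 11*2 - 10 = 12, d_4 = (188 - 12^2)/11 = 44/11 = 4, a_4 = floor((13 + 12)/4) = 6.
  m_5 = 4*6 - 12 = 12, d_5 = (188 - 12^2)/4 = 44/4 = 11, a_5 = floor((13 + 12)/11) = 2.
  m_6 = 11*2 - 12 = 10, d_6 = (188 - 10^2)/11 = 88/11 = 8, a_6 = floor((13 + 10)/8) = 2.
  m_7 = 8*2 - 10 = 6, d_7 = (188 - 6^2)/8 = 152/8 = 19, a_7 = floor((13 + 6)/19) = 1.
  m_8 = 19*1 - 6 = 13, d_8 = (188 - 13^2)/19 = 19/19 = 1, a_8 = floor((13 + 13)/1) = 26.
  m_9 = 1*26 - 13 = 13, d_9 = (188 - 13^2)/1 = 19/1 = 19: (m_9, d_9) = (m_1, d_1) = (13, 19), so from here the quotients repeat a_1, ..., a_8; the period length is 8.
So sqrt(188) = [13; (1, 2, 2, 6, 2, 2, 1, 26)] with period length k = 8.
k is even, so the fundamental solution of x^2 - 188y^2 = 1 is (p_{k-1}, q_{k-1}) = (p_7, q_7); compute convergents through index 7.
Convergents (p_i = a_i*p_{i-1} + p_{i-2}, q_i = a_i*q_{i-1} + q_{i-2} with p_{-2}=0, p_{-1}=1, q_{-2}=1, q_{-1}=0):
  i=0: a_0=13, p_0 = 13*1 + 0 = 13, q_0 = 13*0 + 1 = 1.
  i=1: a_1=1, p_1 = 1*13 + 1 = 14, q_1 = 1*1 + 0 = 1.
  i=2: a_2=2, p_2 = 2*14 + 13 = 41, q_2 = 2*1 + 1 = 3.
  i=3: a_3=2, p_3 = 2*41 + 14 = 96, q_3 = 2*3 + 1 = 7.
  i=4: a_4=6, p_4 = 6*96 + 41 = 617, q_4 = 6*7 + 3 = 45.
  i=5: a_5=2, p_5 = 2*617 + 96 = 1330, q_5 = 2*45 + 7 = 97.
  i=6: a_6=2, p_6 = 2*1330 + 617 = 3277, q_6 = 2*97 + 45 = 239.
  i=7: a_7=1, p_7 = 1*3277 + 1330 = 4607, q_7 = 1*239 + 97 = 336.
Check: 4607^2 - 188*336^2 = 21224449 - 21224448 = 1, so (x, y) = (4607, 336) solves the equation, and by the theorem it is the least positive solution.

(x, y) = (4607, 336)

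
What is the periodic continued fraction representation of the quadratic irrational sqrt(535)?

[23; (7, 1, 2, 4, 1, 3, 1, 4, 2, 1, 7, 46)]

Write x_i = (sqrt(535) + m_i)/d_i with (m_0, d_0) = (0, 1). a_0 = floor(sqrt(535)) = 23, since 23^2 = 529 <= 535 < 576 = 24^2.
Iterate m_{i+1} = d_i*a_i - m_i, d_{i+1} = (535 - m_{i+1}^2)/d_i, a_{i+1} = floor((a_0 + m_{i+1})/d_{i+1}):
  m_1 = 1*23 - 0 = 23, d_1 = (535 - 23^2)/1 = 6/1 = 6, a_1 = floor((23 + 23)/6) = 7.
  m_2 = 6*7 - 23 = 19, d_2 = (535 - 19^2)/6 = 174/6 = 29, a_2 = floor((23 + 19)/29) = 1.
  m_3 = 29*1 - 19 = 10, d_3 = (535 - 10^2)/29 = 435/29 = 15, a_3 = floor((23 + 10)/15) = 2.
  m_4 = 15*2 - 10 = 20, d_4 = (535 - 20^2)/15 = 135/15 = 9, a_4 = floor((23 + 20)/9) = 4.
  m_5 = 9*4 - 20 = 16, d_5 = (535 - 16^2)/9 = 279/9 = 31, a_5 = floor((23 + 16)/31) = 1.
  m_6 = 31*1 - 16 = 15, d_6 = (535 - 15^2)/31 = 310/31 = 10, a_6 = floor((23 + 15)/10) = 3.
  m_7 = 10*3 - 15 = 15, d_7 = (535 - 15^2)/10 = 310/10 = 31, a_7 = floor((23 + 15)/31) = 1.
  m_8 = 31*1 - 15 = 16, d_8 = (535 - 16^2)/31 = 279/31 = 9, a_8 = floor((23 + 16)/9) = 4.
  m_9 = 9*4 - 16 = 20, d_9 = (535 - 20^2)/9 = 135/9 = 15, a_9 = floor((23 + 20)/15) = 2.
  m_10 = 15*2 - 20 = 10, d_10 = (535 - 10^2)/15 = 435/15 = 29, a_10 = floor((23 + 10)/29) = 1.
  m_11 = 29*1 - 10 = 19, d_11 = (535 - 19^2)/29 = 174/29 = 6, a_11 = floor((23 + 19)/6) = 7.
  m_12 = 6*7 - 19 = 23, d_12 = (535 - 23^2)/6 = 6/6 = 1, a_12 = floor((23 + 23)/1) = 46.
  m_13 = 1*46 - 23 = 23, d_13 = (535 - 23^2)/1 = 6/1 = 6: (m_13, d_13) = (m_1, d_1) = (23, 6), so from here the quotients repeat a_1, ..., a_12; the period length is 12.
Hence the expansion of sqrt(535) is a_0 = 23 followed by the repeating block 7, 1, 2, 4, 1, 3, 1, 4, 2, 1, 7, 46 (period 12).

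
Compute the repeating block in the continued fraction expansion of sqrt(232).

Write x_i = (sqrt(232) + m_i)/d_i with (m_0, d_0) = (0, 1). a_0 = floor(sqrt(232)) = 15, since 15^2 = 225 <= 232 < 256 = 16^2.
Iterate m_{i+1} = d_i*a_i - m_i, d_{i+1} = (232 - m_{i+1}^2)/d_i, a_{i+1} = floor((a_0 + m_{i+1})/d_{i+1}):
  m_1 = 1*15 - 0 = 15, d_1 = (232 - 15^2)/1 = 7/1 = 7, a_1 = floor((15 + 15)/7) = 4.
  m_2 = 7*4 - 15 = 13, d_2 = (232 - 13^2)/7 = 63/7 = 9, a_2 = floor((15 + 13)/9) = 3.
  m_3 = 9*3 - 13 = 14, d_3 = (232 - 14^2)/9 = 36/9 = 4, a_3 = floor((15 + 14)/4) = 7.
  m_4 = 4*7 - 14 = 14, d_4 = (232 - 14^2)/4 = 36/4 = 9, a_4 = floor((15 + 14)/9) = 3.
  m_5 = 9*3 - 14 = 13, d_5 = (232 - 13^2)/9 = 63/9 = 7, a_5 = floor((15 + 13)/7) = 4.
  m_6 = 7*4 - 13 = 15, d_6 = (232 - 15^2)/7 = 7/7 = 1, a_6 = floor((15 + 15)/1) = 30.
  m_7 = 1*30 - 15 = 15, d_7 = (232 - 15^2)/1 = 7/1 = 7: (m_7, d_7) = (m_1, d_1) = (15, 7), so from here the quotients repeat a_1, ..., a_6; the period length is 6.
Hence the expansion of sqrt(232) is a_0 = 15 followed by the repeating block 4, 3, 7, 3, 4, 30 (period 6).

[15; (4, 3, 7, 3, 4, 30)]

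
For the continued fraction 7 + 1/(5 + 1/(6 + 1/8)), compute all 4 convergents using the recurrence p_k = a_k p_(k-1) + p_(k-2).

7/1, 36/5, 223/31, 1820/253

Using the convergent recurrence p_i = a_i*p_{i-1} + p_{i-2}, q_i = a_i*q_{i-1} + q_{i-2} with p_{-2}=0, p_{-1}=1, q_{-2}=1, q_{-1}=0:
  i=0: a_0=7, p_0 = 7*1 + 0 = 7, q_0 = 7*0 + 1 = 1.
  i=1: a_1=5, p_1 = 5*7 + 1 = 36, q_1 = 5*1 + 0 = 5.
  i=2: a_2=6, p_2 = 6*36 + 7 = 223, q_2 = 6*5 + 1 = 31.
  i=3: a_3=8, p_3 = 8*223 + 36 = 1820, q_3 = 8*31 + 5 = 253.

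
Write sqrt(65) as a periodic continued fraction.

Write x_i = (sqrt(65) + m_i)/d_i with (m_0, d_0) = (0, 1). a_0 = floor(sqrt(65)) = 8, since 8^2 = 64 <= 65 < 81 = 9^2.
Iterate m_{i+1} = d_i*a_i - m_i, d_{i+1} = (65 - m_{i+1}^2)/d_i, a_{i+1} = floor((a_0 + m_{i+1})/d_{i+1}):
  m_1 = 1*8 - 0 = 8, d_1 = (65 - 8^2)/1 = 1/1 = 1, a_1 = floor((8 + 8)/1) = 16.
  m_2 = 1*16 - 8 = 8, d_2 = (65 - 8^2)/1 = 1/1 = 1: (m_2, d_2) = (m_1, d_1) = (8, 1), so from here the quotient a_1 repeats; the period length is 1.
Hence the expansion of sqrt(65) is a_0 = 8 followed by the repeating block 16 (period 1).

[8; (16)]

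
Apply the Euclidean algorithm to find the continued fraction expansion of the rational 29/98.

Run the Euclidean algorithm on 29 and 98; the successive quotients are the partial quotients a_0, a_1, ... (each step inverts the fractional part left over by the previous one):
  29 = 0*98 + 29, so a_0 = 0.
  98 = 3*29 + 11, so a_1 = 3.
  29 = 2*11 + 7, so a_2 = 2.
  11 = 1*7 + 4, so a_3 = 1.
  7 = 1*4 + 3, so a_4 = 1.
  4 = 1*3 + 1, so a_5 = 1.
  3 = 3*1 + 0, so a_6 = 3.
The remainder reaches 0 after 7 divisions, so the expansion has 7 partial quotients, read off in order.

[0; 3, 2, 1, 1, 1, 3]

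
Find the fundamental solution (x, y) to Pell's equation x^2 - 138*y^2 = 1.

(x, y) = (47, 4)

First expand sqrt(138) as a continued fraction. With x_i = (sqrt(138) + m_i)/d_i and (m_0, d_0) = (0, 1): a_0 = floor(sqrt(138)) = 11, since 11^2 = 121 <= 138 < 144 = 12^2.
Iterate m_{i+1} = d_i*a_i - m_i, d_{i+1} = (138 - m_{i+1}^2)/d_i, a_{i+1} = floor((a_0 + m_{i+1})/d_{i+1}):
  m_1 = 1*11 - 0 = 11, d_1 = (138 - 11^2)/1 = 17/1 = 17, a_1 = floor((11 + 11)/17) = 1.
  m_2 = 17*1 - 11 = 6, d_2 = (138 - 6^2)/17 = 102/17 = 6, a_2 = floor((11 + 6)/6) = 2.
  m_3 = 6*2 - 6 = 6, d_3 = (138 - 6^2)/6 = 102/6 = 17, a_3 = floor((11 + 6)/17) = 1.
  m_4 = 17*1 - 6 = 11, d_4 = (138 - 11^2)/17 = 17/17 = 1, a_4 = floor((11 + 11)/1) = 22.
  m_5 = 1*22 - 11 = 11, d_5 = (138 - 11^2)/1 = 17/1 = 17: (m_5, d_5) = (m_1, d_1) = (11, 17), so from here the quotients repeat a_1, ..., a_4; the period length is 4.
So sqrt(138) = [11; (1, 2, 1, 22)] with period length k = 4.
k is even, so the fundamental solution of x^2 - 138y^2 = 1 is (p_{k-1}, q_{k-1}) = (p_3, q_3); compute convergents through index 3.
Convergents (p_i = a_i*p_{i-1} + p_{i-2}, q_i = a_i*q_{i-1} + q_{i-2} with p_{-2}=0, p_{-1}=1, q_{-2}=1, q_{-1}=0):
  i=0: a_0=11, p_0 = 11*1 + 0 = 11, q_0 = 11*0 + 1 = 1.
  i=1: a_1=1, p_1 = 1*11 + 1 = 12, q_1 = 1*1 + 0 = 1.
  i=2: a_2=2, p_2 = 2*12 + 11 = 35, q_2 = 2*1 + 1 = 3.
  i=3: a_3=1, p_3 = 1*35 + 12 = 47, q_3 = 1*3 + 1 = 4.
Check: 47^2 - 138*4^2 = 2209 - 2208 = 1, so (x, y) = (47, 4) solves the equation, and by the theorem it is the least positive solution.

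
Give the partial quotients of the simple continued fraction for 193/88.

[2; 5, 5, 1, 2]

Run the Euclidean algorithm on 193 and 88; the successive quotients are the partial quotients a_0, a_1, ... (each step inverts the fractional part left over by the previous one):
  193 = 2*88 + 17, so a_0 = 2.
  88 = 5*17 + 3, so a_1 = 5.
  17 = 5*3 + 2, so a_2 = 5.
  3 = 1*2 + 1, so a_3 = 1.
  2 = 2*1 + 0, so a_4 = 2.
The remainder reaches 0 after 5 divisions, so the expansion has 5 partial quotients, read off in order.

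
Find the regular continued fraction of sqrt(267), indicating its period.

[16; (2, 1, 15, 1, 2, 32)]

Write x_i = (sqrt(267) + m_i)/d_i with (m_0, d_0) = (0, 1). a_0 = floor(sqrt(267)) = 16, since 16^2 = 256 <= 267 < 289 = 17^2.
Iterate m_{i+1} = d_i*a_i - m_i, d_{i+1} = (267 - m_{i+1}^2)/d_i, a_{i+1} = floor((a_0 + m_{i+1})/d_{i+1}):
  m_1 = 1*16 - 0 = 16, d_1 = (267 - 16^2)/1 = 11/1 = 11, a_1 = floor((16 + 16)/11) = 2.
  m_2 = 11*2 - 16 = 6, d_2 = (267 - 6^2)/11 = 231/11 = 21, a_2 = floor((16 + 6)/21) = 1.
  m_3 = 21*1 - 6 = 15, d_3 = (267 - 15^2)/21 = 42/21 = 2, a_3 = floor((16 + 15)/2) = 15.
  m_4 = 2*15 - 15 = 15, d_4 = (267 - 15^2)/2 = 42/2 = 21, a_4 = floor((16 + 15)/21) = 1.
  m_5 = 21*1 - 15 = 6, d_5 = (267 - 6^2)/21 = 231/21 = 11, a_5 = floor((16 + 6)/11) = 2.
  m_6 = 11*2 - 6 = 16, d_6 = (267 - 16^2)/11 = 11/11 = 1, a_6 = floor((16 + 16)/1) = 32.
  m_7 = 1*32 - 16 = 16, d_7 = (267 - 16^2)/1 = 11/1 = 11: (m_7, d_7) = (m_1, d_1) = (16, 11), so from here the quotients repeat a_1, ..., a_6; the period length is 6.
Hence the expansion of sqrt(267) is a_0 = 16 followed by the repeating block 2, 1, 15, 1, 2, 32 (period 6).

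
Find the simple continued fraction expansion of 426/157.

[2; 1, 2, 2, 22]

Run the Euclidean algorithm on 426 and 157; the successive quotients are the partial quotients a_0, a_1, ... (each step inverts the fractional part left over by the previous one):
  426 = 2*157 + 112, so a_0 = 2.
  157 = 1*112 + 45, so a_1 = 1.
  112 = 2*45 + 22, so a_2 = 2.
  45 = 2*22 + 1, so a_3 = 2.
  22 = 22*1 + 0, so a_4 = 22.
The remainder reaches 0 after 5 divisions, so the expansion has 5 partial quotients, read off in order.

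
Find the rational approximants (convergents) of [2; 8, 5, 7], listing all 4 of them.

2/1, 17/8, 87/41, 626/295

Using the convergent recurrence p_i = a_i*p_{i-1} + p_{i-2}, q_i = a_i*q_{i-1} + q_{i-2} with p_{-2}=0, p_{-1}=1, q_{-2}=1, q_{-1}=0:
  i=0: a_0=2, p_0 = 2*1 + 0 = 2, q_0 = 2*0 + 1 = 1.
  i=1: a_1=8, p_1 = 8*2 + 1 = 17, q_1 = 8*1 + 0 = 8.
  i=2: a_2=5, p_2 = 5*17 + 2 = 87, q_2 = 5*8 + 1 = 41.
  i=3: a_3=7, p_3 = 7*87 + 17 = 626, q_3 = 7*41 + 8 = 295.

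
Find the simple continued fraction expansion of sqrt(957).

Write x_i = (sqrt(957) + m_i)/d_i with (m_0, d_0) = (0, 1). a_0 = floor(sqrt(957)) = 30, since 30^2 = 900 <= 957 < 961 = 31^2.
Iterate m_{i+1} = d_i*a_i - m_i, d_{i+1} = (957 - m_{i+1}^2)/d_i, a_{i+1} = floor((a_0 + m_{i+1})/d_{i+1}):
  m_1 = 1*30 - 0 = 30, d_1 = (957 - 30^2)/1 = 57/1 = 57, a_1 = floor((30 + 30)/57) = 1.
  m_2 = 57*1 - 30 = 27, d_2 = (957 - 27^2)/57 = 228/57 = 4, a_2 = floor((30 + 27)/4) = 14.
  m_3 = 4*14 - 27 = 29, d_3 = (957 - 29^2)/4 = 116/4 = 29, a_3 = floor((30 + 29)/29) = 2.
  m_4 = 29*2 - 29 = 29, d_4 = (957 - 29^2)/29 = 116/29 = 4, a_4 = floor((30 + 29)/4) = 14.
  m_5 = 4*14 - 29 = 27, d_5 = (957 - 27^2)/4 = 228/4 = 57, a_5 = floor((30 + 27)/57) = 1.
  m_6 = 57*1 - 27 = 30, d_6 = (957 - 30^2)/57 = 57/57 = 1, a_6 = floor((30 + 30)/1) = 60.
  m_7 = 1*60 - 30 = 30, d_7 = (957 - 30^2)/1 = 57/1 = 57: (m_7, d_7) = (m_1, d_1) = (30, 57), so from here the quotients repeat a_1, ..., a_6; the period length is 6.
Hence the expansion of sqrt(957) is a_0 = 30 followed by the repeating block 1, 14, 2, 14, 1, 60 (period 6).

[30; (1, 14, 2, 14, 1, 60)]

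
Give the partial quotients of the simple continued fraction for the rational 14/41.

Run the Euclidean algorithm on 14 and 41; the successive quotients are the partial quotients a_0, a_1, ... (each step inverts the fractional part left over by the previous one):
  14 = 0*41 + 14, so a_0 = 0.
  41 = 2*14 + 13, so a_1 = 2.
  14 = 1*13 + 1, so a_2 = 1.
  13 = 13*1 + 0, so a_3 = 13.
The remainder reaches 0 after 4 divisions, so the expansion has 4 partial quotients, read off in order.

[0; 2, 1, 13]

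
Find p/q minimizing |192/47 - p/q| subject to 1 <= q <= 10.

Expand x = 192/47 as a continued fraction with the Euclidean algorithm:
  192 = 4*47 + 4, so a_0 = 4.
  47 = 11*4 + 3, so a_1 = 11.
  4 = 1*3 + 1, so a_2 = 1.
  3 = 3*1 + 0, so a_3 = 3.
so x = [4; 11, 1, 3].
Convergents (p_i = a_i*p_{i-1} + p_{i-2}, q_i = a_i*q_{i-1} + q_{i-2} with p_{-2}=0, p_{-1}=1, q_{-2}=1, q_{-1}=0), until the denominator exceeds 10:
  i=0: a_0=4, p_0 = 4*1 + 0 = 4, q_0 = 4*0 + 1 = 1.
  i=1: a_1=11, p_1 = 11*4 + 1 = 45, q_1 = 11*1 + 0 = 11.
q_1 = 11 > 10, so the last convergent with denominator <= 10 is p_0/q_0 = 4/1.
The closest fraction with denominator <= 10 is either p_0/q_0 or the intermediate fraction (k*p_0 + p_{-1})/(k*q_0 + q_{-1}) with the largest k >= 1 whose denominator stays <= 10; these approach x as k grows, and every other convergent or intermediate fraction in range is farther away.
Largest k: floor((10 - q_{-1})/q_0) = floor((10 - 0)/1) = 10 (using the seeds p_{-1} = 1, q_{-1} = 0).
That gives (10*4 + 1)/(10*1 + 0) = 41/10.
Compare the errors: |x - 4/1| = |192*1 - 4*47|/(47*1) = 4/47, and |x - 41/10| = |192*10 - 41*47|/(47*10) = 7/470.
Cross-multiplying, 7*47 = 329 < 1880 = 4*470, so 7/470 is smaller: the intermediate fraction 41/10 is closer to x than 4/1.

41/10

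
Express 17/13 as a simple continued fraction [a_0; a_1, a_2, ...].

[1; 3, 4]

Run the Euclidean algorithm on 17 and 13; the successive quotients are the partial quotients a_0, a_1, ... (each step inverts the fractional part left over by the previous one):
  17 = 1*13 + 4, so a_0 = 1.
  13 = 3*4 + 1, so a_1 = 3.
  4 = 4*1 + 0, so a_2 = 4.
The remainder reaches 0 after 3 divisions, so the expansion has 3 partial quotients, read off in order.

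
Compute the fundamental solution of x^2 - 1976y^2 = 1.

First expand sqrt(1976) as a continued fraction. With x_i = (sqrt(1976) + m_i)/d_i and (m_0, d_0) = (0, 1): a_0 = floor(sqrt(1976)) = 44, since 44^2 = 1936 <= 1976 < 2025 = 45^2.
Iterate m_{i+1} = d_i*a_i - m_i, d_{i+1} = (1976 - m_{i+1}^2)/d_i, a_{i+1} = floor((a_0 + m_{i+1})/d_{i+1}):
  m_1 = 1*44 - 0 = 44, d_1 = (1976 - 44^2)/1 = 40/1 = 40, a_1 = floor((44 + 44)/40) = 2.
  m_2 = 40*2 - 44 = 36, d_2 = (1976 - 36^2)/40 = 680/40 = 17, a_2 = floor((44 + 36)/17) = 4.
  m_3 = 17*4 - 36 = 32, d_3 = (1976 - 32^2)/17 = 952/17 = 56, a_3 = floor((44 + 32)/56) = 1.
  m_4 = 56*1 - 32 = 24, d_4 = (1976 - 24^2)/56 = 1400/56 = 25, a_4 = floor((44 + 24)/25) = 2.
  m_5 = 25*2 - 24 = 26, d_5 = (1976 - 26^2)/25 = 1300/25 = 52, a_5 = floor((44 + 26)/52) = 1.
  m_6 = 52*1 - 26 = 26, d_6 = (1976 - 26^2)/52 = 1300/52 = 25, a_6 = floor((44 + 26)/25) = 2.
  m_7 = 25*2 - 26 = 24, d_7 = (1976 - 24^2)/25 = 1400/25 = 56, a_7 = floor((44 + 24)/56) = 1.
  m_8 = 56*1 - 24 = 32, d_8 = (1976 - 32^2)/56 = 952/56 = 17, a_8 = floor((44 + 32)/17) = 4.
  m_9 = 17*4 - 32 = 36, d_9 = (1976 - 36^2)/17 = 680/17 = 40, a_9 = floor((44 + 36)/40) = 2.
  m_10 = 40*2 - 36 = 44, d_10 = (1976 - 44^2)/40 = 40/40 = 1, a_10 = floor((44 + 44)/1) = 88.
  m_11 = 1*88 - 44 = 44, d_11 = (1976 - 44^2)/1 = 40/1 = 40: (m_11, d_11) = (m_1, d_1) = (44, 40), so from here the quotients repeat a_1, ..., a_10; the period length is 10.
So sqrt(1976) = [44; (2, 4, 1, 2, 1, 2, 1, 4, 2, 88)] with period length k = 10.
k is even, so the fundamental solution of x^2 - 1976y^2 = 1 is (p_{k-1}, q_{k-1}) = (p_9, q_9); compute convergents through index 9.
Convergents (p_i = a_i*p_{i-1} + p_{i-2}, q_i = a_i*q_{i-1} + q_{i-2} with p_{-2}=0, p_{-1}=1, q_{-2}=1, q_{-1}=0):
  i=0: a_0=44, p_0 = 44*1 + 0 = 44, q_0 = 44*0 + 1 = 1.
  i=1: a_1=2, p_1 = 2*44 + 1 = 89, q_1 = 2*1 + 0 = 2.
  i=2: a_2=4, p_2 = 4*89 + 44 = 400, q_2 = 4*2 + 1 = 9.
  i=3: a_3=1, p_3 = 1*400 + 89 = 489, q_3 = 1*9 + 2 = 11.
  i=4: a_4=2, p_4 = 2*489 + 400 = 1378, q_4 = 2*11 + 9 = 31.
  i=5: a_5=1, p_5 = 1*1378 + 489 = 1867, q_5 = 1*31 + 11 = 42.
  i=6: a_6=2, p_6 = 2*1867 + 1378 = 5112, q_6 = 2*42 + 31 = 115.
  i=7: a_7=1, p_7 = 1*5112 + 1867 = 6979, q_7 = 1*115 + 42 = 157.
  i=8: a_8=4, p_8 = 4*6979 + 5112 = 33028, q_8 = 4*157 + 115 = 743.
  i=9: a_9=2, p_9 = 2*33028 + 6979 = 73035, q_9 = 2*743 + 157 = 1643.
Check: 73035^2 - 1976*1643^2 = 5334111225 - 5334111224 = 1, so (x, y) = (73035, 1643) solves the equation, and by the theorem it is the least positive solution.

(x, y) = (73035, 1643)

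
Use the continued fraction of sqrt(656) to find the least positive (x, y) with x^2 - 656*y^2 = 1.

First expand sqrt(656) as a continued fraction. With x_i = (sqrt(656) + m_i)/d_i and (m_0, d_0) = (0, 1): a_0 = floor(sqrt(656)) = 25, since 25^2 = 625 <= 656 < 676 = 26^2.
Iterate m_{i+1} = d_i*a_i - m_i, d_{i+1} = (656 - m_{i+1}^2)/d_i, a_{i+1} = floor((a_0 + m_{i+1})/d_{i+1}):
  m_1 = 1*25 - 0 = 25, d_1 = (656 - 25^2)/1 = 31/1 = 31, a_1 = floor((25 + 25)/31) = 1.
  m_2 = 31*1 - 25 = 6, d_2 = (656 - 6^2)/31 = 620/31 = 20, a_2 = floor((25 + 6)/20) = 1.
  m_3 = 20*1 - 6 = 14, d_3 = (656 - 14^2)/20 = 460/20 = 23, a_3 = floor((25 + 14)/23) = 1.
  m_4 = 23*1 - 14 = 9, d_4 = (656 - 9^2)/23 = 575/23 = 25, a_4 = floor((25 + 9)/25) = 1.
  m_5 = 25*1 - 9 = 16, d_5 = (656 - 16^2)/25 = 400/25 = 16, a_5 = floor((25 + 16)/16) = 2.
  m_6 = 16*2 - 16 = 16, d_6 = (656 - 16^2)/16 = 400/16 = 25, a_6 = floor((25 + 16)/25) = 1.
  m_7 = 25*1 - 16 = 9, d_7 = (656 - 9^2)/25 = 575/25 = 23, a_7 = floor((25 + 9)/23) = 1.
  m_8 = 23*1 - 9 = 14, d_8 = (656 - 14^2)/23 = 460/23 = 20, a_8 = floor((25 + 14)/20) = 1.
  m_9 = 20*1 - 14 = 6, d_9 = (656 - 6^2)/20 = 620/20 = 31, a_9 = floor((25 + 6)/31) = 1.
  m_10 = 31*1 - 6 = 25, d_10 = (656 - 25^2)/31 = 31/31 = 1, a_10 = floor((25 + 25)/1) = 50.
  m_11 = 1*50 - 25 = 25, d_11 = (656 - 25^2)/1 = 31/1 = 31: (m_11, d_11) = (m_1, d_1) = (25, 31), so from here the quotients repeat a_1, ..., a_10; the period length is 10.
So sqrt(656) = [25; (1, 1, 1, 1, 2, 1, 1, 1, 1, 50)] with period length k = 10.
k is even, so the fundamental solution of x^2 - 656y^2 = 1 is (p_{k-1}, q_{k-1}) = (p_9, q_9); compute convergents through index 9.
Convergents (p_i = a_i*p_{i-1} + p_{i-2}, q_i = a_i*q_{i-1} + q_{i-2} with p_{-2}=0, p_{-1}=1, q_{-2}=1, q_{-1}=0):
  i=0: a_0=25, p_0 = 25*1 + 0 = 25, q_0 = 25*0 + 1 = 1.
  i=1: a_1=1, p_1 = 1*25 + 1 = 26, q_1 = 1*1 + 0 = 1.
  i=2: a_2=1, p_2 = 1*26 + 25 = 51, q_2 = 1*1 + 1 = 2.
  i=3: a_3=1, p_3 = 1*51 + 26 = 77, q_3 = 1*2 + 1 = 3.
  i=4: a_4=1, p_4 = 1*77 + 51 = 128, q_4 = 1*3 + 2 = 5.
  i=5: a_5=2, p_5 = 2*128 + 77 = 333, q_5 = 2*5 + 3 = 13.
  i=6: a_6=1, p_6 = 1*333 + 128 = 461, q_6 = 1*13 + 5 = 18.
  i=7: a_7=1, p_7 = 1*461 + 333 = 794, q_7 = 1*18 + 13 = 31.
  i=8: a_8=1, p_8 = 1*794 + 461 = 1255, q_8 = 1*31 + 18 = 49.
  i=9: a_9=1, p_9 = 1*1255 + 794 = 2049, q_9 = 1*49 + 31 = 80.
Check: 2049^2 - 656*80^2 = 4198401 - 4198400 = 1, so (x, y) = (2049, 80) solves the equation, and by the theorem it is the least positive solution.

(x, y) = (2049, 80)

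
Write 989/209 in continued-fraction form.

[4; 1, 2, 1, 2, 1, 2, 1, 3]

Run the Euclidean algorithm on 989 and 209; the successive quotients are the partial quotients a_0, a_1, ... (each step inverts the fractional part left over by the previous one):
  989 = 4*209 + 153, so a_0 = 4.
  209 = 1*153 + 56, so a_1 = 1.
  153 = 2*56 + 41, so a_2 = 2.
  56 = 1*41 + 15, so a_3 = 1.
  41 = 2*15 + 11, so a_4 = 2.
  15 = 1*11 + 4, so a_5 = 1.
  11 = 2*4 + 3, so a_6 = 2.
  4 = 1*3 + 1, so a_7 = 1.
  3 = 3*1 + 0, so a_8 = 3.
The remainder reaches 0 after 9 divisions, so the expansion has 9 partial quotients, read off in order.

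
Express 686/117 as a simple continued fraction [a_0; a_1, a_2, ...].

[5; 1, 6, 3, 5]

Run the Euclidean algorithm on 686 and 117; the successive quotients are the partial quotients a_0, a_1, ... (each step inverts the fractional part left over by the previous one):
  686 = 5*117 + 101, so a_0 = 5.
  117 = 1*101 + 16, so a_1 = 1.
  101 = 6*16 + 5, so a_2 = 6.
  16 = 3*5 + 1, so a_3 = 3.
  5 = 5*1 + 0, so a_4 = 5.
The remainder reaches 0 after 5 divisions, so the expansion has 5 partial quotients, read off in order.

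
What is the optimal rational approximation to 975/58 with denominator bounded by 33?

Expand x = 975/58 as a continued fraction with the Euclidean algorithm:
  975 = 16*58 + 47, so a_0 = 16.
  58 = 1*47 + 11, so a_1 = 1.
  47 = 4*11 + 3, so a_2 = 4.
  11 = 3*3 + 2, so a_3 = 3.
  3 = 1*2 + 1, so a_4 = 1.
  2 = 2*1 + 0, so a_5 = 2.
so x = [16; 1, 4, 3, 1, 2].
Convergents (p_i = a_i*p_{i-1} + p_{i-2}, q_i = a_i*q_{i-1} + q_{i-2} with p_{-2}=0, p_{-1}=1, q_{-2}=1, q_{-1}=0), until the denominator exceeds 33:
  i=0: a_0=16, p_0 = 16*1 + 0 = 16, q_0 = 16*0 + 1 = 1.
  i=1: a_1=1, p_1 = 1*16 + 1 = 17, q_1 = 1*1 + 0 = 1.
  i=2: a_2=4, p_2 = 4*17 + 16 = 84, q_2 = 4*1 + 1 = 5.
  i=3: a_3=3, p_3 = 3*84 + 17 = 269, q_3 = 3*5 + 1 = 16.
  i=4: a_4=1, p_4 = 1*269 + 84 = 353, q_4 = 1*16 + 5 = 21.
  i=5: a_5=2, p_5 = 2*353 + 269 = 975, q_5 = 2*21 + 16 = 58.
q_5 = 58 > 33, so the last convergent with denominator <= 33 is p_4/q_4 = 353/21.
The closest fraction with denominator <= 33 is either p_4/q_4 or the intermediate fraction (k*p_4 + p_3)/(k*q_4 + q_3) with the largest k >= 1 whose denominator stays <= 33; these approach x as k grows, and every other convergent or intermediate fraction in range is farther away.
Largest k: floor((33 - q_3)/q_4) = floor((33 - 16)/21) = 0.
Since k = 0, no intermediate fraction beyond p_4/q_4 has denominator <= 33, so the convergent 353/21 is the closest (its error is |975*21 - 353*58|/(58*21) = 1/1218).

353/21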